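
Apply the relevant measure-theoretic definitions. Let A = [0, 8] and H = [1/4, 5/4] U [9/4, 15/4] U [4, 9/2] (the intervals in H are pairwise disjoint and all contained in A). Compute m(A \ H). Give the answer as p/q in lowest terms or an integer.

The ambient interval has length m(A) = 8 - 0 = 8.
Since the holes are disjoint and sit inside A, by finite additivity
  m(H) = sum_i (b_i - a_i), and m(A \ H) = m(A) - m(H).
Computing the hole measures:
  m(H_1) = 5/4 - 1/4 = 1.
  m(H_2) = 15/4 - 9/4 = 3/2.
  m(H_3) = 9/2 - 4 = 1/2.
Summed: m(H) = 1 + 3/2 + 1/2 = 3.
So m(A \ H) = 8 - 3 = 5.

5


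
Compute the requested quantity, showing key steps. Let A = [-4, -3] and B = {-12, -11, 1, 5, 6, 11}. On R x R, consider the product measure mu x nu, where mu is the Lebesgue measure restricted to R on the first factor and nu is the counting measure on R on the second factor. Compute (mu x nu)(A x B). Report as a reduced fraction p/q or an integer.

For a measurable rectangle A x B, the product measure satisfies
  (mu x nu)(A x B) = mu(A) * nu(B).
  mu(A) = 1.
  nu(B) = 6.
  (mu x nu)(A x B) = 1 * 6 = 6.

6


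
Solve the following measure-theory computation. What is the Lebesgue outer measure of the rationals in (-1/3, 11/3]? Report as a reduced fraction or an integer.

The set Q cap (-1/3, 11/3] is countable (a subset of the countable set Q). Lebesgue outer measure of any countable set is 0: each singleton {q} has m*({q}) = 0, and by countable subadditivity m*(union_k {q_k}) <= sum_k m*({q_k}) = sum_k 0 = 0. The reverse inequality m*(E) >= 0 is automatic. So m*(Q cap (-1/3, 11/3]) = 0.

0


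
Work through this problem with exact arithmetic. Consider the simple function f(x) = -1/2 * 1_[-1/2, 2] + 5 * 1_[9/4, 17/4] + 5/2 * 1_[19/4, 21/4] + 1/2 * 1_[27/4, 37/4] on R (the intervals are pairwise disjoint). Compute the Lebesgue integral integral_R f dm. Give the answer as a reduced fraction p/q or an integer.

For a simple function f = sum_i c_i * 1_{A_i} with disjoint A_i,
  integral f dm = sum_i c_i * m(A_i).
Lengths of the A_i:
  m(A_1) = 2 - (-1/2) = 5/2.
  m(A_2) = 17/4 - 9/4 = 2.
  m(A_3) = 21/4 - 19/4 = 1/2.
  m(A_4) = 37/4 - 27/4 = 5/2.
Contributions c_i * m(A_i):
  (-1/2) * (5/2) = -5/4.
  (5) * (2) = 10.
  (5/2) * (1/2) = 5/4.
  (1/2) * (5/2) = 5/4.
Total: -5/4 + 10 + 5/4 + 5/4 = 45/4.

45/4


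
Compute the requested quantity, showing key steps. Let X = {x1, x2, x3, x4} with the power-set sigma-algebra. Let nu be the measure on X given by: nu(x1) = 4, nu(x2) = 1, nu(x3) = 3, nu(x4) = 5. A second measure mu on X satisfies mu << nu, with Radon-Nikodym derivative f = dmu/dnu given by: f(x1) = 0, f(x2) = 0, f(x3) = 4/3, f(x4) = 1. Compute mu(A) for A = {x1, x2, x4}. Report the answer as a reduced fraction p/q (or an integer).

By the defining property of the Radon-Nikodym derivative, for every measurable set A,
  mu(A) = integral_A f dnu.
Since nu is a discrete measure concentrated on the atoms of X, the integral over A reduces to the sum
  mu(A) = sum_{x in A} f(x) * nu({x}).
Computing each term:
  x1: f(x1) * nu(x1) = 0 * 4 = 0.
  x2: f(x2) * nu(x2) = 0 * 1 = 0.
  x4: f(x4) * nu(x4) = 1 * 5 = 5.
Summing: mu(A) = 0 + 0 + 5 = 5.

5


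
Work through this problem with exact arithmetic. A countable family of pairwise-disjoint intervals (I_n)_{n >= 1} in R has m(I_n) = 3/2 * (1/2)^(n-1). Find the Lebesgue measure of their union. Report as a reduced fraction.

By countable additivity of the Lebesgue measure on pairwise disjoint measurable sets,
  m(union_{n >= 1} I_n) = sum_{n >= 1} m(I_n) = sum_{n >= 1} a * r^(n-1),
  with a = 3/2 and r = 1/2.
Since 0 < r = 1/2 < 1, the geometric series converges:
  sum_{n >= 1} a * r^(n-1) = a / (1 - r).
  = 3/2 / (1 - 1/2)
  = 3/2 / (1/2)
  = 3.

3


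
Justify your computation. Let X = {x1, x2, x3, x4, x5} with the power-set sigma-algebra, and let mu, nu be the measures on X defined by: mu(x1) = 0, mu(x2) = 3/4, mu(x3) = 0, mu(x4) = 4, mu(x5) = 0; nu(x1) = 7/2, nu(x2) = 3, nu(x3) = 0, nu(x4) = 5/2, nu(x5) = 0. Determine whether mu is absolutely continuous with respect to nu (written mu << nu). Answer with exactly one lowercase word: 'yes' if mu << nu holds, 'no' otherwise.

mu << nu means: every nu-null measurable set is also mu-null; equivalently, for every atom x, if nu({x}) = 0 then mu({x}) = 0.
Checking each atom:
  x1: nu = 7/2 > 0 -> no constraint.
  x2: nu = 3 > 0 -> no constraint.
  x3: nu = 0, mu = 0 -> consistent with mu << nu.
  x4: nu = 5/2 > 0 -> no constraint.
  x5: nu = 0, mu = 0 -> consistent with mu << nu.
No atom violates the condition. Therefore mu << nu.

yes


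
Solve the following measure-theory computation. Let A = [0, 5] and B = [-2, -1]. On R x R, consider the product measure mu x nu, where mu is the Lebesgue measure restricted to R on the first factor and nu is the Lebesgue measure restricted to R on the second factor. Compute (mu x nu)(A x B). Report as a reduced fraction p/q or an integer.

For a measurable rectangle A x B, the product measure satisfies
  (mu x nu)(A x B) = mu(A) * nu(B).
  mu(A) = 5.
  nu(B) = 1.
  (mu x nu)(A x B) = 5 * 1 = 5.

5


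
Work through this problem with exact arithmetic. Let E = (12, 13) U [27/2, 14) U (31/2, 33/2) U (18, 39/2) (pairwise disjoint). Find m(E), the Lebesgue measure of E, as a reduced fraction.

For pairwise disjoint intervals, m(union_i I_i) = sum_i m(I_i),
and m is invariant under swapping open/closed endpoints (single points have measure 0).
So m(E) = sum_i (b_i - a_i).
  I_1 has length 13 - 12 = 1.
  I_2 has length 14 - 27/2 = 1/2.
  I_3 has length 33/2 - 31/2 = 1.
  I_4 has length 39/2 - 18 = 3/2.
Summing:
  m(E) = 1 + 1/2 + 1 + 3/2 = 4.

4


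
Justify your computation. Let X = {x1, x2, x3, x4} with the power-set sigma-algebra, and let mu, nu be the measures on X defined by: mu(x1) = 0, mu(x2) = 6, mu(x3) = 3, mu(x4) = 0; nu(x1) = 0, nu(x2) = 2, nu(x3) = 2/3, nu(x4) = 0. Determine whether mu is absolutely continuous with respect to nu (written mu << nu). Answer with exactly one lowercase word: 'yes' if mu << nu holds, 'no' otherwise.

mu << nu means: every nu-null measurable set is also mu-null; equivalently, for every atom x, if nu({x}) = 0 then mu({x}) = 0.
Checking each atom:
  x1: nu = 0, mu = 0 -> consistent with mu << nu.
  x2: nu = 2 > 0 -> no constraint.
  x3: nu = 2/3 > 0 -> no constraint.
  x4: nu = 0, mu = 0 -> consistent with mu << nu.
No atom violates the condition. Therefore mu << nu.

yes


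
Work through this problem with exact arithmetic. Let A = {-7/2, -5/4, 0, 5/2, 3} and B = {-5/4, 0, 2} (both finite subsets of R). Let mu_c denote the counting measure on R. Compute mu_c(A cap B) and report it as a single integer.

Counting measure on a finite set equals cardinality. mu_c(A cap B) = |A cap B| (elements appearing in both).
Enumerating the elements of A that also lie in B gives 2 element(s).
So mu_c(A cap B) = 2.

2


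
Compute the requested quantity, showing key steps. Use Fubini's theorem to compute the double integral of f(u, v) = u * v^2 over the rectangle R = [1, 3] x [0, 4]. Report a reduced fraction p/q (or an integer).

f(u, v) is a tensor product of a function of u and a function of v, and both factors are bounded continuous (hence Lebesgue integrable) on the rectangle, so Fubini's theorem applies:
  integral_R f d(m x m) = (integral_a1^b1 u du) * (integral_a2^b2 v^2 dv).
Inner integral in u: integral_{1}^{3} u du = (3^2 - 1^2)/2
  = 4.
Inner integral in v: integral_{0}^{4} v^2 dv = (4^3 - 0^3)/3
  = 64/3.
Product: (4) * (64/3) = 256/3.

256/3


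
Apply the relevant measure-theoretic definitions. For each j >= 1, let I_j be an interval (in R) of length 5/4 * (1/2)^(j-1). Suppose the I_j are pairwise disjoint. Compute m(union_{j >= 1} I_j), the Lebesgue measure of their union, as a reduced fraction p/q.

By countable additivity of the Lebesgue measure on pairwise disjoint measurable sets,
  m(union_{j >= 1} I_j) = sum_{j >= 1} m(I_j) = sum_{j >= 1} a * r^(j-1),
  with a = 5/4 and r = 1/2.
Since 0 < r = 1/2 < 1, the geometric series converges:
  sum_{j >= 1} a * r^(j-1) = a / (1 - r).
  = 5/4 / (1 - 1/2)
  = 5/4 / (1/2)
  = 5/2.

5/2


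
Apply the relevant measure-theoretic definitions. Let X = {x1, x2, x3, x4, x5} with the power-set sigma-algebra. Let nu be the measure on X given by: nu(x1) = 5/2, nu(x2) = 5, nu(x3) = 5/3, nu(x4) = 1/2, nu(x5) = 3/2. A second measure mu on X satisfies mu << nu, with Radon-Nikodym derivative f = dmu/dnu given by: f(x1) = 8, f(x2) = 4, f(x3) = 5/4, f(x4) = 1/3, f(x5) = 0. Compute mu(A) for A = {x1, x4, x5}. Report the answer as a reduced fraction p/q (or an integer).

By the defining property of the Radon-Nikodym derivative, for every measurable set A,
  mu(A) = integral_A f dnu.
Since nu is a discrete measure concentrated on the atoms of X, the integral over A reduces to the sum
  mu(A) = sum_{x in A} f(x) * nu({x}).
Computing each term:
  x1: f(x1) * nu(x1) = 8 * 5/2 = 20.
  x4: f(x4) * nu(x4) = 1/3 * 1/2 = 1/6.
  x5: f(x5) * nu(x5) = 0 * 3/2 = 0.
Summing: mu(A) = 20 + 1/6 + 0 = 121/6.

121/6


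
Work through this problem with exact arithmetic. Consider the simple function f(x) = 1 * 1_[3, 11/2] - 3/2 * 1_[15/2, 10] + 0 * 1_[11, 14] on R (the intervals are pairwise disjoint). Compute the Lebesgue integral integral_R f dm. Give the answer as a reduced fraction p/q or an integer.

For a simple function f = sum_i c_i * 1_{A_i} with disjoint A_i,
  integral f dm = sum_i c_i * m(A_i).
Lengths of the A_i:
  m(A_1) = 11/2 - 3 = 5/2.
  m(A_2) = 10 - 15/2 = 5/2.
  m(A_3) = 14 - 11 = 3.
Contributions c_i * m(A_i):
  (1) * (5/2) = 5/2.
  (-3/2) * (5/2) = -15/4.
  (0) * (3) = 0.
Total: 5/2 - 15/4 + 0 = -5/4.

-5/4


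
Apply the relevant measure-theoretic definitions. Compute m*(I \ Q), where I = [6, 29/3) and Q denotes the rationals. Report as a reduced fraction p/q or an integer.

The interval I = [6, 29/3) has m(I) = 29/3 - 6 = 11/3 (endpoints are measure-zero, so open/closed/half-open agree). Write I = (I cap Q) u (I \ Q). The rationals in I are countable, so m*(I cap Q) = 0 (cover each rational by intervals whose total length is arbitrarily small). By countable subadditivity m*(I) <= m*(I cap Q) + m*(I \ Q), hence m*(I \ Q) >= m(I) = 11/3. The reverse inequality m*(I \ Q) <= m*(I) = 11/3 is trivial since (I \ Q) is a subset of I. Therefore m*(I \ Q) = 11/3.

11/3


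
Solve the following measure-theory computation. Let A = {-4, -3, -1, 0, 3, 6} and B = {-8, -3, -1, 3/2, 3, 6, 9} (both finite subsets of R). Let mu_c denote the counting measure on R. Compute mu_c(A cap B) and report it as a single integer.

Counting measure on a finite set equals cardinality. mu_c(A cap B) = |A cap B| (elements appearing in both).
Enumerating the elements of A that also lie in B gives 4 element(s).
So mu_c(A cap B) = 4.

4


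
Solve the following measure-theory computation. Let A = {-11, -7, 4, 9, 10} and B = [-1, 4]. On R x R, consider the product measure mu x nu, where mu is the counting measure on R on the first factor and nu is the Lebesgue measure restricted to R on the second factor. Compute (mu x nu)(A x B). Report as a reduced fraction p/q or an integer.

For a measurable rectangle A x B, the product measure satisfies
  (mu x nu)(A x B) = mu(A) * nu(B).
  mu(A) = 5.
  nu(B) = 5.
  (mu x nu)(A x B) = 5 * 5 = 25.

25


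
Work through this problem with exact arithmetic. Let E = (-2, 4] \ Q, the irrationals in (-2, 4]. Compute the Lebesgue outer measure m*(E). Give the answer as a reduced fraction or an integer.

The interval I = (-2, 4] has m(I) = 4 - (-2) = 6 (endpoints are measure-zero, so open/closed/half-open agree). Write I = (I cap Q) u (I \ Q). The rationals in I are countable, so m*(I cap Q) = 0 (cover each rational by intervals whose total length is arbitrarily small). By countable subadditivity m*(I) <= m*(I cap Q) + m*(I \ Q), hence m*(I \ Q) >= m(I) = 6. The reverse inequality m*(I \ Q) <= m*(I) = 6 is trivial since (I \ Q) is a subset of I. Therefore m*(I \ Q) = 6.

6


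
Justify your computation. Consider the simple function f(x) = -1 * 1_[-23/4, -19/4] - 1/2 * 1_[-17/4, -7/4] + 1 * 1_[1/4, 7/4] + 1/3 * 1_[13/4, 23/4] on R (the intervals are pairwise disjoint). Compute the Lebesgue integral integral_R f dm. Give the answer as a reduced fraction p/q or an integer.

For a simple function f = sum_i c_i * 1_{A_i} with disjoint A_i,
  integral f dm = sum_i c_i * m(A_i).
Lengths of the A_i:
  m(A_1) = -19/4 - (-23/4) = 1.
  m(A_2) = -7/4 - (-17/4) = 5/2.
  m(A_3) = 7/4 - 1/4 = 3/2.
  m(A_4) = 23/4 - 13/4 = 5/2.
Contributions c_i * m(A_i):
  (-1) * (1) = -1.
  (-1/2) * (5/2) = -5/4.
  (1) * (3/2) = 3/2.
  (1/3) * (5/2) = 5/6.
Total: -1 - 5/4 + 3/2 + 5/6 = 1/12.

1/12


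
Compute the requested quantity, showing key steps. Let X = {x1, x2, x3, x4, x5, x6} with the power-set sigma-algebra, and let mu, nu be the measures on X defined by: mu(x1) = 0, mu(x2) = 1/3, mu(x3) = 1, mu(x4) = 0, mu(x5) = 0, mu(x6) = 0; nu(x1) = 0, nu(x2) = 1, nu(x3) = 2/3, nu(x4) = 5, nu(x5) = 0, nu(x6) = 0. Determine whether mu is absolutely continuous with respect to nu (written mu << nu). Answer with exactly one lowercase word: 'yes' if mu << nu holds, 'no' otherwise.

mu << nu means: every nu-null measurable set is also mu-null; equivalently, for every atom x, if nu({x}) = 0 then mu({x}) = 0.
Checking each atom:
  x1: nu = 0, mu = 0 -> consistent with mu << nu.
  x2: nu = 1 > 0 -> no constraint.
  x3: nu = 2/3 > 0 -> no constraint.
  x4: nu = 5 > 0 -> no constraint.
  x5: nu = 0, mu = 0 -> consistent with mu << nu.
  x6: nu = 0, mu = 0 -> consistent with mu << nu.
No atom violates the condition. Therefore mu << nu.

yes


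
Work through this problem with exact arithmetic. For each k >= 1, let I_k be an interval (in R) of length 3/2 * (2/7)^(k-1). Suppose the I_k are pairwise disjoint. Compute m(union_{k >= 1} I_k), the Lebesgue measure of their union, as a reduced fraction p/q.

By countable additivity of the Lebesgue measure on pairwise disjoint measurable sets,
  m(union_{k >= 1} I_k) = sum_{k >= 1} m(I_k) = sum_{k >= 1} a * r^(k-1),
  with a = 3/2 and r = 2/7.
Since 0 < r = 2/7 < 1, the geometric series converges:
  sum_{k >= 1} a * r^(k-1) = a / (1 - r).
  = 3/2 / (1 - 2/7)
  = 3/2 / (5/7)
  = 21/10.

21/10


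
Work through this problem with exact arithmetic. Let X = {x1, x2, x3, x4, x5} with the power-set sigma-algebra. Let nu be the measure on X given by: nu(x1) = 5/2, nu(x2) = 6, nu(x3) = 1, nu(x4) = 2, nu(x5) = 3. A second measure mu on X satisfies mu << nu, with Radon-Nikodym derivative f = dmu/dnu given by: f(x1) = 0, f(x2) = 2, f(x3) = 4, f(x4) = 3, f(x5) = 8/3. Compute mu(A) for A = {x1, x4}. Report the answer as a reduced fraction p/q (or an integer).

By the defining property of the Radon-Nikodym derivative, for every measurable set A,
  mu(A) = integral_A f dnu.
Since nu is a discrete measure concentrated on the atoms of X, the integral over A reduces to the sum
  mu(A) = sum_{x in A} f(x) * nu({x}).
Computing each term:
  x1: f(x1) * nu(x1) = 0 * 5/2 = 0.
  x4: f(x4) * nu(x4) = 3 * 2 = 6.
Summing: mu(A) = 0 + 6 = 6.

6


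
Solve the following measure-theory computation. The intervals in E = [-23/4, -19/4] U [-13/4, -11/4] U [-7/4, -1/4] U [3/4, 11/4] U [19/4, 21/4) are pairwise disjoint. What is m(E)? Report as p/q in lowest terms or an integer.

For pairwise disjoint intervals, m(union_i I_i) = sum_i m(I_i),
and m is invariant under swapping open/closed endpoints (single points have measure 0).
So m(E) = sum_i (b_i - a_i).
  I_1 has length -19/4 - (-23/4) = 1.
  I_2 has length -11/4 - (-13/4) = 1/2.
  I_3 has length -1/4 - (-7/4) = 3/2.
  I_4 has length 11/4 - 3/4 = 2.
  I_5 has length 21/4 - 19/4 = 1/2.
Summing:
  m(E) = 1 + 1/2 + 3/2 + 2 + 1/2 = 11/2.

11/2


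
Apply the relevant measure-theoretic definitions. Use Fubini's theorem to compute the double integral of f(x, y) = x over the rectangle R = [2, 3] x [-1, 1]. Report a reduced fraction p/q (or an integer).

f(x, y) is a tensor product of a function of x and a function of y, and both factors are bounded continuous (hence Lebesgue integrable) on the rectangle, so Fubini's theorem applies:
  integral_R f d(m x m) = (integral_a1^b1 x dx) * (integral_a2^b2 1 dy).
Inner integral in x: integral_{2}^{3} x dx = (3^2 - 2^2)/2
  = 5/2.
Inner integral in y: integral_{-1}^{1} 1 dy = (1^1 - (-1)^1)/1
  = 2.
Product: (5/2) * (2) = 5.

5


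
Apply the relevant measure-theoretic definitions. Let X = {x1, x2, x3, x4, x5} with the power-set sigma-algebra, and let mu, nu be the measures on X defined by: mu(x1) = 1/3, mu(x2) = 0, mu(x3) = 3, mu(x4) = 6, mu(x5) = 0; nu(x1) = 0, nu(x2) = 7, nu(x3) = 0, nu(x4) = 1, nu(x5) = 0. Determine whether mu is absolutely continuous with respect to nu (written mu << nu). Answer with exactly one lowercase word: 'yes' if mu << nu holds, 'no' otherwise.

mu << nu means: every nu-null measurable set is also mu-null; equivalently, for every atom x, if nu({x}) = 0 then mu({x}) = 0.
Checking each atom:
  x1: nu = 0, mu = 1/3 > 0 -> violates mu << nu.
  x2: nu = 7 > 0 -> no constraint.
  x3: nu = 0, mu = 3 > 0 -> violates mu << nu.
  x4: nu = 1 > 0 -> no constraint.
  x5: nu = 0, mu = 0 -> consistent with mu << nu.
The atom(s) x1, x3 violate the condition (nu = 0 but mu > 0). Therefore mu is NOT absolutely continuous w.r.t. nu.

no


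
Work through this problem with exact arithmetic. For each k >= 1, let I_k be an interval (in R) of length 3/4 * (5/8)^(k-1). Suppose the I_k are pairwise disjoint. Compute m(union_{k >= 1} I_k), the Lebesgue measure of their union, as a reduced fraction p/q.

By countable additivity of the Lebesgue measure on pairwise disjoint measurable sets,
  m(union_{k >= 1} I_k) = sum_{k >= 1} m(I_k) = sum_{k >= 1} a * r^(k-1),
  with a = 3/4 and r = 5/8.
Since 0 < r = 5/8 < 1, the geometric series converges:
  sum_{k >= 1} a * r^(k-1) = a / (1 - r).
  = 3/4 / (1 - 5/8)
  = 3/4 / (3/8)
  = 2.

2


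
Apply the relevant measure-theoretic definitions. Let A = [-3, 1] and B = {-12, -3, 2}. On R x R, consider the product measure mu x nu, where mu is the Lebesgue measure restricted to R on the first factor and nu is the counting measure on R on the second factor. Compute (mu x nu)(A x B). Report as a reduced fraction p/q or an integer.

For a measurable rectangle A x B, the product measure satisfies
  (mu x nu)(A x B) = mu(A) * nu(B).
  mu(A) = 4.
  nu(B) = 3.
  (mu x nu)(A x B) = 4 * 3 = 12.

12


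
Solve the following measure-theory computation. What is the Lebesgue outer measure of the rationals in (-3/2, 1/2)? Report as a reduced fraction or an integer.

E = Q cap (-3/2, 1/2) is a subset of Q, which is countable. Enumerate Q = {q_1, q_2, ...}; for any eps > 0, cover q_k by the open interval (q_k - eps/2^(k+1), q_k + eps/2^(k+1)), of length eps/2^k. The total cover length is sum_{k>=1} eps/2^k = eps. Hence m*(E) <= m*(Q) <= eps for every eps > 0, and since outer measure is non-negative, m*(E) = 0.

0


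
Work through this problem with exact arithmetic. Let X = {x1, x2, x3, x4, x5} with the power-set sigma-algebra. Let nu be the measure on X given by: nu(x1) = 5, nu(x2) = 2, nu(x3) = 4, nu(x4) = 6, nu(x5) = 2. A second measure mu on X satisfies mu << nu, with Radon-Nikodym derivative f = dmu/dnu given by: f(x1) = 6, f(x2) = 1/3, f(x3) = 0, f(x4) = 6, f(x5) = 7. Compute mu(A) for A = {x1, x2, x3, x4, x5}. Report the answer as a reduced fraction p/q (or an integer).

By the defining property of the Radon-Nikodym derivative, for every measurable set A,
  mu(A) = integral_A f dnu.
Since nu is a discrete measure concentrated on the atoms of X, the integral over A reduces to the sum
  mu(A) = sum_{x in A} f(x) * nu({x}).
Computing each term:
  x1: f(x1) * nu(x1) = 6 * 5 = 30.
  x2: f(x2) * nu(x2) = 1/3 * 2 = 2/3.
  x3: f(x3) * nu(x3) = 0 * 4 = 0.
  x4: f(x4) * nu(x4) = 6 * 6 = 36.
  x5: f(x5) * nu(x5) = 7 * 2 = 14.
Summing: mu(A) = 30 + 2/3 + 0 + 36 + 14 = 242/3.

242/3


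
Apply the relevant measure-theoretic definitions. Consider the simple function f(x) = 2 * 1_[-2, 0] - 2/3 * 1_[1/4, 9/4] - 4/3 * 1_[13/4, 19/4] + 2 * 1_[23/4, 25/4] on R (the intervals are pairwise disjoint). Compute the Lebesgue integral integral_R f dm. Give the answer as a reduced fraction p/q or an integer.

For a simple function f = sum_i c_i * 1_{A_i} with disjoint A_i,
  integral f dm = sum_i c_i * m(A_i).
Lengths of the A_i:
  m(A_1) = 0 - (-2) = 2.
  m(A_2) = 9/4 - 1/4 = 2.
  m(A_3) = 19/4 - 13/4 = 3/2.
  m(A_4) = 25/4 - 23/4 = 1/2.
Contributions c_i * m(A_i):
  (2) * (2) = 4.
  (-2/3) * (2) = -4/3.
  (-4/3) * (3/2) = -2.
  (2) * (1/2) = 1.
Total: 4 - 4/3 - 2 + 1 = 5/3.

5/3


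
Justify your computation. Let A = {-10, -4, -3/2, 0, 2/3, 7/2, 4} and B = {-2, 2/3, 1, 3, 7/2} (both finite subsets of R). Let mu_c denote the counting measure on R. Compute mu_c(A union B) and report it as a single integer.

Counting measure on a finite set equals cardinality. By inclusion-exclusion, |A union B| = |A| + |B| - |A cap B|.
|A| = 7, |B| = 5, |A cap B| = 2.
So mu_c(A union B) = 7 + 5 - 2 = 10.

10


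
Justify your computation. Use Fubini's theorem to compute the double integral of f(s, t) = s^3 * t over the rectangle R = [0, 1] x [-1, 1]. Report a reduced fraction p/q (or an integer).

f(s, t) is a tensor product of a function of s and a function of t, and both factors are bounded continuous (hence Lebesgue integrable) on the rectangle, so Fubini's theorem applies:
  integral_R f d(m x m) = (integral_a1^b1 s^3 ds) * (integral_a2^b2 t dt).
Inner integral in s: integral_{0}^{1} s^3 ds = (1^4 - 0^4)/4
  = 1/4.
Inner integral in t: integral_{-1}^{1} t dt = (1^2 - (-1)^2)/2
  = 0.
Product: (1/4) * (0) = 0.

0


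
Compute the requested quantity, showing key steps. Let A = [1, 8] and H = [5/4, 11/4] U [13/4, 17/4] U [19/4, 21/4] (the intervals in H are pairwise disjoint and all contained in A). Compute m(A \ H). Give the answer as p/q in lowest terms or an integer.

The ambient interval has length m(A) = 8 - 1 = 7.
Since the holes are disjoint and sit inside A, by finite additivity
  m(H) = sum_i (b_i - a_i), and m(A \ H) = m(A) - m(H).
Computing the hole measures:
  m(H_1) = 11/4 - 5/4 = 3/2.
  m(H_2) = 17/4 - 13/4 = 1.
  m(H_3) = 21/4 - 19/4 = 1/2.
Summed: m(H) = 3/2 + 1 + 1/2 = 3.
So m(A \ H) = 7 - 3 = 4.

4


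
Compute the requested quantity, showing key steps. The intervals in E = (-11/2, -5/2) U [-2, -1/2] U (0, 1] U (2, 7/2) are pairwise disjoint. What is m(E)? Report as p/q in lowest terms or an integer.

For pairwise disjoint intervals, m(union_i I_i) = sum_i m(I_i),
and m is invariant under swapping open/closed endpoints (single points have measure 0).
So m(E) = sum_i (b_i - a_i).
  I_1 has length -5/2 - (-11/2) = 3.
  I_2 has length -1/2 - (-2) = 3/2.
  I_3 has length 1 - 0 = 1.
  I_4 has length 7/2 - 2 = 3/2.
Summing:
  m(E) = 3 + 3/2 + 1 + 3/2 = 7.

7


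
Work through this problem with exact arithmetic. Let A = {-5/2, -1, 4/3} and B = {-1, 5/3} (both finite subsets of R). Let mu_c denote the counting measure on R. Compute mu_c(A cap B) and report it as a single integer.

Counting measure on a finite set equals cardinality. mu_c(A cap B) = |A cap B| (elements appearing in both).
Enumerating the elements of A that also lie in B gives 1 element(s).
So mu_c(A cap B) = 1.

1


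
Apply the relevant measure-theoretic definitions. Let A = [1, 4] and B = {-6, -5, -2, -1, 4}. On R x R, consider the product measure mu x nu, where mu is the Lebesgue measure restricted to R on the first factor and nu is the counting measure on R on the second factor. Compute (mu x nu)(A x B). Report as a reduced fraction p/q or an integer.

For a measurable rectangle A x B, the product measure satisfies
  (mu x nu)(A x B) = mu(A) * nu(B).
  mu(A) = 3.
  nu(B) = 5.
  (mu x nu)(A x B) = 3 * 5 = 15.

15


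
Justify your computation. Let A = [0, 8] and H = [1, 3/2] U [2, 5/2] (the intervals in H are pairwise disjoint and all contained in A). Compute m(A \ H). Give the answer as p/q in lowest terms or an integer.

The ambient interval has length m(A) = 8 - 0 = 8.
Since the holes are disjoint and sit inside A, by finite additivity
  m(H) = sum_i (b_i - a_i), and m(A \ H) = m(A) - m(H).
Computing the hole measures:
  m(H_1) = 3/2 - 1 = 1/2.
  m(H_2) = 5/2 - 2 = 1/2.
Summed: m(H) = 1/2 + 1/2 = 1.
So m(A \ H) = 8 - 1 = 7.

7


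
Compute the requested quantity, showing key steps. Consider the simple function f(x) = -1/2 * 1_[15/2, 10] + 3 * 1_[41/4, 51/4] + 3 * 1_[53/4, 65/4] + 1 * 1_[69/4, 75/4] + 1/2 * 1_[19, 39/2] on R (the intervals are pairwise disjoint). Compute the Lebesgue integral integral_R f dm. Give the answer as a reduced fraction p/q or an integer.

For a simple function f = sum_i c_i * 1_{A_i} with disjoint A_i,
  integral f dm = sum_i c_i * m(A_i).
Lengths of the A_i:
  m(A_1) = 10 - 15/2 = 5/2.
  m(A_2) = 51/4 - 41/4 = 5/2.
  m(A_3) = 65/4 - 53/4 = 3.
  m(A_4) = 75/4 - 69/4 = 3/2.
  m(A_5) = 39/2 - 19 = 1/2.
Contributions c_i * m(A_i):
  (-1/2) * (5/2) = -5/4.
  (3) * (5/2) = 15/2.
  (3) * (3) = 9.
  (1) * (3/2) = 3/2.
  (1/2) * (1/2) = 1/4.
Total: -5/4 + 15/2 + 9 + 3/2 + 1/4 = 17.

17


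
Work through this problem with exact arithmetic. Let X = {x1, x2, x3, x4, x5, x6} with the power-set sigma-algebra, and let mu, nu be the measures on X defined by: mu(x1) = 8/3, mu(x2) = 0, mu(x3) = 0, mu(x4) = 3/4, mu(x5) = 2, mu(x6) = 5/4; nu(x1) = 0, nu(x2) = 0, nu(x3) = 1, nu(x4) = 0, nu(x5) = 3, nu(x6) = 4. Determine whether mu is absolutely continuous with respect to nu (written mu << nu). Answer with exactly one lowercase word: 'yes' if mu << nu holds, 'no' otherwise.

mu << nu means: every nu-null measurable set is also mu-null; equivalently, for every atom x, if nu({x}) = 0 then mu({x}) = 0.
Checking each atom:
  x1: nu = 0, mu = 8/3 > 0 -> violates mu << nu.
  x2: nu = 0, mu = 0 -> consistent with mu << nu.
  x3: nu = 1 > 0 -> no constraint.
  x4: nu = 0, mu = 3/4 > 0 -> violates mu << nu.
  x5: nu = 3 > 0 -> no constraint.
  x6: nu = 4 > 0 -> no constraint.
The atom(s) x1, x4 violate the condition (nu = 0 but mu > 0). Therefore mu is NOT absolutely continuous w.r.t. nu.

no


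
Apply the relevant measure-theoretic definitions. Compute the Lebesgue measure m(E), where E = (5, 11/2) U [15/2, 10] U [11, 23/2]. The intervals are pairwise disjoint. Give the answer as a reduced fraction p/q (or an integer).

For pairwise disjoint intervals, m(union_i I_i) = sum_i m(I_i),
and m is invariant under swapping open/closed endpoints (single points have measure 0).
So m(E) = sum_i (b_i - a_i).
  I_1 has length 11/2 - 5 = 1/2.
  I_2 has length 10 - 15/2 = 5/2.
  I_3 has length 23/2 - 11 = 1/2.
Summing:
  m(E) = 1/2 + 5/2 + 1/2 = 7/2.

7/2


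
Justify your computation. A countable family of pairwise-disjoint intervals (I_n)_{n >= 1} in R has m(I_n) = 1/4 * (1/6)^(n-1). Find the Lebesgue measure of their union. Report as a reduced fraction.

By countable additivity of the Lebesgue measure on pairwise disjoint measurable sets,
  m(union_{n >= 1} I_n) = sum_{n >= 1} m(I_n) = sum_{n >= 1} a * r^(n-1),
  with a = 1/4 and r = 1/6.
Since 0 < r = 1/6 < 1, the geometric series converges:
  sum_{n >= 1} a * r^(n-1) = a / (1 - r).
  = 1/4 / (1 - 1/6)
  = 1/4 / (5/6)
  = 3/10.

3/10


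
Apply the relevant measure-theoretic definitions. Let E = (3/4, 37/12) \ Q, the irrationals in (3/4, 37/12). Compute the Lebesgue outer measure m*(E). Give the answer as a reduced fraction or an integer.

The interval I = (3/4, 37/12) has m(I) = 37/12 - 3/4 = 7/3 (endpoints are measure-zero, so open/closed/half-open agree). Write I = (I cap Q) u (I \ Q). The rationals in I are countable, so m*(I cap Q) = 0 (cover each rational by intervals whose total length is arbitrarily small). By countable subadditivity m*(I) <= m*(I cap Q) + m*(I \ Q), hence m*(I \ Q) >= m(I) = 7/3. The reverse inequality m*(I \ Q) <= m*(I) = 7/3 is trivial since (I \ Q) is a subset of I. Therefore m*(I \ Q) = 7/3.

7/3


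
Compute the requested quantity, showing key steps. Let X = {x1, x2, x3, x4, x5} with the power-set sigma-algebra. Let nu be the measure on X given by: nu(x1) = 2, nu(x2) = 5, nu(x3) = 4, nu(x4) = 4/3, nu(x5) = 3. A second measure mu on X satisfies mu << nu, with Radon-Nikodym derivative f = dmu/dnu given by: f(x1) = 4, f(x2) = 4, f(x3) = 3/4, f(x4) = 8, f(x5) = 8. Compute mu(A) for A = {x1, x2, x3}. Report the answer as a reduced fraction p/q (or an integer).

By the defining property of the Radon-Nikodym derivative, for every measurable set A,
  mu(A) = integral_A f dnu.
Since nu is a discrete measure concentrated on the atoms of X, the integral over A reduces to the sum
  mu(A) = sum_{x in A} f(x) * nu({x}).
Computing each term:
  x1: f(x1) * nu(x1) = 4 * 2 = 8.
  x2: f(x2) * nu(x2) = 4 * 5 = 20.
  x3: f(x3) * nu(x3) = 3/4 * 4 = 3.
Summing: mu(A) = 8 + 20 + 3 = 31.

31


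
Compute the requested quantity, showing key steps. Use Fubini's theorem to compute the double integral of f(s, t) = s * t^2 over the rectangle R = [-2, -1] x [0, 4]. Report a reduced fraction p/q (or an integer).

f(s, t) is a tensor product of a function of s and a function of t, and both factors are bounded continuous (hence Lebesgue integrable) on the rectangle, so Fubini's theorem applies:
  integral_R f d(m x m) = (integral_a1^b1 s ds) * (integral_a2^b2 t^2 dt).
Inner integral in s: integral_{-2}^{-1} s ds = ((-1)^2 - (-2)^2)/2
  = -3/2.
Inner integral in t: integral_{0}^{4} t^2 dt = (4^3 - 0^3)/3
  = 64/3.
Product: (-3/2) * (64/3) = -32.

-32


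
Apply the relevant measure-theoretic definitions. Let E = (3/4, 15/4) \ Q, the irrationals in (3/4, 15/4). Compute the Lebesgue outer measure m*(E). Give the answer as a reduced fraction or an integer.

The interval I = (3/4, 15/4) has m(I) = 15/4 - 3/4 = 3 (endpoints are measure-zero, so open/closed/half-open agree). Write I = (I cap Q) u (I \ Q). The rationals in I are countable, so m*(I cap Q) = 0 (cover each rational by intervals whose total length is arbitrarily small). By countable subadditivity m*(I) <= m*(I cap Q) + m*(I \ Q), hence m*(I \ Q) >= m(I) = 3. The reverse inequality m*(I \ Q) <= m*(I) = 3 is trivial since (I \ Q) is a subset of I. Therefore m*(I \ Q) = 3.

3


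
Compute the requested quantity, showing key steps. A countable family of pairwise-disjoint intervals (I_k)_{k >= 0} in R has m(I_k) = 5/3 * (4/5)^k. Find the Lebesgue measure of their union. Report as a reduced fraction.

By countable additivity of the Lebesgue measure on pairwise disjoint measurable sets,
  m(union_{k >= 0} I_k) = sum_{k >= 0} m(I_k) = sum_{k >= 0} a * r^k,
  with a = 5/3 and r = 4/5.
Since 0 < r = 4/5 < 1, the geometric series converges:
  sum_{k >= 0} a * r^k = a / (1 - r).
  = 5/3 / (1 - 4/5)
  = 5/3 / (1/5)
  = 25/3.

25/3


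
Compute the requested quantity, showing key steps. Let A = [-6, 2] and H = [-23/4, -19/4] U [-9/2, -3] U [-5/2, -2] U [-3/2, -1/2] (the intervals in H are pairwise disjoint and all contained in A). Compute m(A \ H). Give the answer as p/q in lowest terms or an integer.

The ambient interval has length m(A) = 2 - (-6) = 8.
Since the holes are disjoint and sit inside A, by finite additivity
  m(H) = sum_i (b_i - a_i), and m(A \ H) = m(A) - m(H).
Computing the hole measures:
  m(H_1) = -19/4 - (-23/4) = 1.
  m(H_2) = -3 - (-9/2) = 3/2.
  m(H_3) = -2 - (-5/2) = 1/2.
  m(H_4) = -1/2 - (-3/2) = 1.
Summed: m(H) = 1 + 3/2 + 1/2 + 1 = 4.
So m(A \ H) = 8 - 4 = 4.

4


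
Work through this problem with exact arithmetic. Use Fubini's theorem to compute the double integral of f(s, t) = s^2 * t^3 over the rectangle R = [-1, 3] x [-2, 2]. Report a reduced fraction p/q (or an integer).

f(s, t) is a tensor product of a function of s and a function of t, and both factors are bounded continuous (hence Lebesgue integrable) on the rectangle, so Fubini's theorem applies:
  integral_R f d(m x m) = (integral_a1^b1 s^2 ds) * (integral_a2^b2 t^3 dt).
Inner integral in s: integral_{-1}^{3} s^2 ds = (3^3 - (-1)^3)/3
  = 28/3.
Inner integral in t: integral_{-2}^{2} t^3 dt = (2^4 - (-2)^4)/4
  = 0.
Product: (28/3) * (0) = 0.

0


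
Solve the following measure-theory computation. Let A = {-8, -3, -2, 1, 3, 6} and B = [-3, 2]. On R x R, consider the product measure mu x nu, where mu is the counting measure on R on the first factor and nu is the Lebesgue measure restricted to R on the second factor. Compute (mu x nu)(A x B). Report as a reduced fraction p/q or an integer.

For a measurable rectangle A x B, the product measure satisfies
  (mu x nu)(A x B) = mu(A) * nu(B).
  mu(A) = 6.
  nu(B) = 5.
  (mu x nu)(A x B) = 6 * 5 = 30.

30


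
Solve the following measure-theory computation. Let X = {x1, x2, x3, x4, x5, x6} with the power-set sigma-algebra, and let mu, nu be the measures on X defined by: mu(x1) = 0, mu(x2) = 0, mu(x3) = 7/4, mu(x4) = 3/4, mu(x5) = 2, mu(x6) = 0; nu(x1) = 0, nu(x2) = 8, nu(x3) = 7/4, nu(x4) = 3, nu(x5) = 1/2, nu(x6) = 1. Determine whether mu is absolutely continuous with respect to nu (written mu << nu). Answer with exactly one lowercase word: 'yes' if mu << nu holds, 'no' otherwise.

mu << nu means: every nu-null measurable set is also mu-null; equivalently, for every atom x, if nu({x}) = 0 then mu({x}) = 0.
Checking each atom:
  x1: nu = 0, mu = 0 -> consistent with mu << nu.
  x2: nu = 8 > 0 -> no constraint.
  x3: nu = 7/4 > 0 -> no constraint.
  x4: nu = 3 > 0 -> no constraint.
  x5: nu = 1/2 > 0 -> no constraint.
  x6: nu = 1 > 0 -> no constraint.
No atom violates the condition. Therefore mu << nu.

yes


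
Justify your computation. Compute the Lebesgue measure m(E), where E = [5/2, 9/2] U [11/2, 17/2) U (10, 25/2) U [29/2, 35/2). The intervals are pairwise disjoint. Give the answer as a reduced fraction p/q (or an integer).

For pairwise disjoint intervals, m(union_i I_i) = sum_i m(I_i),
and m is invariant under swapping open/closed endpoints (single points have measure 0).
So m(E) = sum_i (b_i - a_i).
  I_1 has length 9/2 - 5/2 = 2.
  I_2 has length 17/2 - 11/2 = 3.
  I_3 has length 25/2 - 10 = 5/2.
  I_4 has length 35/2 - 29/2 = 3.
Summing:
  m(E) = 2 + 3 + 5/2 + 3 = 21/2.

21/2


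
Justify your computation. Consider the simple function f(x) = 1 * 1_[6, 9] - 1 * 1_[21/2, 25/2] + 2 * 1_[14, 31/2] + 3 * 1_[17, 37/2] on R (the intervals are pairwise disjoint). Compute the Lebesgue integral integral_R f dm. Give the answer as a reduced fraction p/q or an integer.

For a simple function f = sum_i c_i * 1_{A_i} with disjoint A_i,
  integral f dm = sum_i c_i * m(A_i).
Lengths of the A_i:
  m(A_1) = 9 - 6 = 3.
  m(A_2) = 25/2 - 21/2 = 2.
  m(A_3) = 31/2 - 14 = 3/2.
  m(A_4) = 37/2 - 17 = 3/2.
Contributions c_i * m(A_i):
  (1) * (3) = 3.
  (-1) * (2) = -2.
  (2) * (3/2) = 3.
  (3) * (3/2) = 9/2.
Total: 3 - 2 + 3 + 9/2 = 17/2.

17/2


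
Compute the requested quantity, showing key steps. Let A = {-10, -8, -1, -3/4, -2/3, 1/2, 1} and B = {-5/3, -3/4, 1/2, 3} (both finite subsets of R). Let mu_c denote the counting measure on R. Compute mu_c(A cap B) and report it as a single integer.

Counting measure on a finite set equals cardinality. mu_c(A cap B) = |A cap B| (elements appearing in both).
Enumerating the elements of A that also lie in B gives 2 element(s).
So mu_c(A cap B) = 2.

2


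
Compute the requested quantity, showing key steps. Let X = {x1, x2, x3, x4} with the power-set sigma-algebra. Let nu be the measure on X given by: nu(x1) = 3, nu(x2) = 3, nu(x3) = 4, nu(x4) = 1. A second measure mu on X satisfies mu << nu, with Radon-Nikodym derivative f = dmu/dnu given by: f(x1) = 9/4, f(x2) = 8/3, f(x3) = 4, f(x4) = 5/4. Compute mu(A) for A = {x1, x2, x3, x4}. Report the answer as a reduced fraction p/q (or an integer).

By the defining property of the Radon-Nikodym derivative, for every measurable set A,
  mu(A) = integral_A f dnu.
Since nu is a discrete measure concentrated on the atoms of X, the integral over A reduces to the sum
  mu(A) = sum_{x in A} f(x) * nu({x}).
Computing each term:
  x1: f(x1) * nu(x1) = 9/4 * 3 = 27/4.
  x2: f(x2) * nu(x2) = 8/3 * 3 = 8.
  x3: f(x3) * nu(x3) = 4 * 4 = 16.
  x4: f(x4) * nu(x4) = 5/4 * 1 = 5/4.
Summing: mu(A) = 27/4 + 8 + 16 + 5/4 = 32.

32


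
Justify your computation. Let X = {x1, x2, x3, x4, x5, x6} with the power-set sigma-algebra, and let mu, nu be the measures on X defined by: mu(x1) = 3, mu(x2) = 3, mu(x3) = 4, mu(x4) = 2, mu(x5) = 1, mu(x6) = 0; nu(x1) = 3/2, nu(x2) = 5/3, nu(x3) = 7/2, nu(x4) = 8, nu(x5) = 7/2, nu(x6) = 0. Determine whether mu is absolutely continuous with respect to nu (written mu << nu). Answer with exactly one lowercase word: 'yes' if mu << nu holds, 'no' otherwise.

mu << nu means: every nu-null measurable set is also mu-null; equivalently, for every atom x, if nu({x}) = 0 then mu({x}) = 0.
Checking each atom:
  x1: nu = 3/2 > 0 -> no constraint.
  x2: nu = 5/3 > 0 -> no constraint.
  x3: nu = 7/2 > 0 -> no constraint.
  x4: nu = 8 > 0 -> no constraint.
  x5: nu = 7/2 > 0 -> no constraint.
  x6: nu = 0, mu = 0 -> consistent with mu << nu.
No atom violates the condition. Therefore mu << nu.

yes


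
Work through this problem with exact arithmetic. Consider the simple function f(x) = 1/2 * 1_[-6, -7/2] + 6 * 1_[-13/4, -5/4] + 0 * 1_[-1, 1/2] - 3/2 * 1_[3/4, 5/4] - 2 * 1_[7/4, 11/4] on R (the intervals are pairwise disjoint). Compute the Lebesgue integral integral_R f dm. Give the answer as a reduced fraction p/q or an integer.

For a simple function f = sum_i c_i * 1_{A_i} with disjoint A_i,
  integral f dm = sum_i c_i * m(A_i).
Lengths of the A_i:
  m(A_1) = -7/2 - (-6) = 5/2.
  m(A_2) = -5/4 - (-13/4) = 2.
  m(A_3) = 1/2 - (-1) = 3/2.
  m(A_4) = 5/4 - 3/4 = 1/2.
  m(A_5) = 11/4 - 7/4 = 1.
Contributions c_i * m(A_i):
  (1/2) * (5/2) = 5/4.
  (6) * (2) = 12.
  (0) * (3/2) = 0.
  (-3/2) * (1/2) = -3/4.
  (-2) * (1) = -2.
Total: 5/4 + 12 + 0 - 3/4 - 2 = 21/2.

21/2


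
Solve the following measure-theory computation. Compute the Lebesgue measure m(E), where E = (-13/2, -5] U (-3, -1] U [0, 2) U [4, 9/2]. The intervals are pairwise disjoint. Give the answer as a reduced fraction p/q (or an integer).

For pairwise disjoint intervals, m(union_i I_i) = sum_i m(I_i),
and m is invariant under swapping open/closed endpoints (single points have measure 0).
So m(E) = sum_i (b_i - a_i).
  I_1 has length -5 - (-13/2) = 3/2.
  I_2 has length -1 - (-3) = 2.
  I_3 has length 2 - 0 = 2.
  I_4 has length 9/2 - 4 = 1/2.
Summing:
  m(E) = 3/2 + 2 + 2 + 1/2 = 6.

6


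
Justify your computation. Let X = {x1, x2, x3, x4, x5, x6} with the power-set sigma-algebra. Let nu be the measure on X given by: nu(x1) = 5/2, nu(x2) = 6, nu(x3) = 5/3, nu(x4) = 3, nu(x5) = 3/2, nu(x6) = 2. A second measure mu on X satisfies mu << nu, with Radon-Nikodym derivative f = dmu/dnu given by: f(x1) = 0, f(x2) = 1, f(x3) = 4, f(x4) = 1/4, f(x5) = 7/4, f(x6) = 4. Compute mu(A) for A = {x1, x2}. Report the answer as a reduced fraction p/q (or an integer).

By the defining property of the Radon-Nikodym derivative, for every measurable set A,
  mu(A) = integral_A f dnu.
Since nu is a discrete measure concentrated on the atoms of X, the integral over A reduces to the sum
  mu(A) = sum_{x in A} f(x) * nu({x}).
Computing each term:
  x1: f(x1) * nu(x1) = 0 * 5/2 = 0.
  x2: f(x2) * nu(x2) = 1 * 6 = 6.
Summing: mu(A) = 0 + 6 = 6.

6


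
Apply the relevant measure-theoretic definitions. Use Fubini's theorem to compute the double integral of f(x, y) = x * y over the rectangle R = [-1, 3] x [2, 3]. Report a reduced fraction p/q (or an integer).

f(x, y) is a tensor product of a function of x and a function of y, and both factors are bounded continuous (hence Lebesgue integrable) on the rectangle, so Fubini's theorem applies:
  integral_R f d(m x m) = (integral_a1^b1 x dx) * (integral_a2^b2 y dy).
Inner integral in x: integral_{-1}^{3} x dx = (3^2 - (-1)^2)/2
  = 4.
Inner integral in y: integral_{2}^{3} y dy = (3^2 - 2^2)/2
  = 5/2.
Product: (4) * (5/2) = 10.

10


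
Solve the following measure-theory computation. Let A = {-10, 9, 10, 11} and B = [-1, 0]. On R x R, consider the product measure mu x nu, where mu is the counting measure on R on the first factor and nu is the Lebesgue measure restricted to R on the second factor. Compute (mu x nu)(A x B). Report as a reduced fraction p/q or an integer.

For a measurable rectangle A x B, the product measure satisfies
  (mu x nu)(A x B) = mu(A) * nu(B).
  mu(A) = 4.
  nu(B) = 1.
  (mu x nu)(A x B) = 4 * 1 = 4.

4
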